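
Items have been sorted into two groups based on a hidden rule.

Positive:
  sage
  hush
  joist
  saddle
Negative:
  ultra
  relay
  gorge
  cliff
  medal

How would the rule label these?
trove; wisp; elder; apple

Every 'Positive' example satisfies: contains 's'. None of the 'Negative' examples do.
trove — no 's', hence Negative. wisp — has 's', hence Positive. elder — no 's', hence Negative. apple — no 's', hence Negative.

Negative, Positive, Negative, Negative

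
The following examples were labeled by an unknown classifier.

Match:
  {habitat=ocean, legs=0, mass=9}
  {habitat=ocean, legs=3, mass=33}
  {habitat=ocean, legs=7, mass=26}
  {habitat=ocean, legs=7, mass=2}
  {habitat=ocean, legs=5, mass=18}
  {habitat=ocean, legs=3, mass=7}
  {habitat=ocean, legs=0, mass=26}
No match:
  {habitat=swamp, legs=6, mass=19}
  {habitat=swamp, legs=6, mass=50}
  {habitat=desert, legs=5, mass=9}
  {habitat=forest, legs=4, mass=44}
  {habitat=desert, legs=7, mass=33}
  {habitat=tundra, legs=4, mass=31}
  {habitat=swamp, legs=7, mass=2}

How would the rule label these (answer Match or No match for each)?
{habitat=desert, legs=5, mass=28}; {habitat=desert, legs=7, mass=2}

One predicate separates the groups cleanly: habitat is ocean.
{habitat=desert, legs=5, mass=28} — habitat is desert, hence No match. {habitat=desert, legs=7, mass=2} — habitat is desert, hence No match.

No match, No match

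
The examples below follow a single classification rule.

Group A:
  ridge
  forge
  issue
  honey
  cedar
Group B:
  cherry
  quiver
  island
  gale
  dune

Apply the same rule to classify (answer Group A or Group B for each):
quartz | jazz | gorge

Group B, Group B, Group A

Rule: odd length. This holds for each 'Group A' example and fails for each 'Group B' one.
quartz → length 6 → Group B. jazz → length 4 → Group B. gorge → length 5 → Group A.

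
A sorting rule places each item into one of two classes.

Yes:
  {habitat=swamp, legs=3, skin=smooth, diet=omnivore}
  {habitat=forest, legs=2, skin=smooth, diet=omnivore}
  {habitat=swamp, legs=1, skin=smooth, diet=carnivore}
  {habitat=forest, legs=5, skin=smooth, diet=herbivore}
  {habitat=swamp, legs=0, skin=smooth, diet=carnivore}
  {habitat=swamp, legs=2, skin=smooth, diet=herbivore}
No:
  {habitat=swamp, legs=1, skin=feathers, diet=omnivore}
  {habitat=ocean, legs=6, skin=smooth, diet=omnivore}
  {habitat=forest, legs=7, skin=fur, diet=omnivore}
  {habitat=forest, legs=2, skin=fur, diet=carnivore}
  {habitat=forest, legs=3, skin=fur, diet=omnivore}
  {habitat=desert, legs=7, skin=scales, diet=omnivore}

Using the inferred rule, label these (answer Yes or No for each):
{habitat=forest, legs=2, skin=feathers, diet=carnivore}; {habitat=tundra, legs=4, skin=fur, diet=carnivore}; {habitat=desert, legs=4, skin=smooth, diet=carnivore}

No, No, Yes

A rule that fits every label: skin is smooth AND legs ≤ 5 — true of each 'Yes' example, false of each 'No' one.
{habitat=forest, legs=2, skin=feathers, diet=carnivore} → skin is feathers, legs = 2 → No. {habitat=tundra, legs=4, skin=fur, diet=carnivore} → skin is fur, legs = 4 → No. {habitat=desert, legs=4, skin=smooth, diet=carnivore} → skin is smooth, legs = 4 → Yes.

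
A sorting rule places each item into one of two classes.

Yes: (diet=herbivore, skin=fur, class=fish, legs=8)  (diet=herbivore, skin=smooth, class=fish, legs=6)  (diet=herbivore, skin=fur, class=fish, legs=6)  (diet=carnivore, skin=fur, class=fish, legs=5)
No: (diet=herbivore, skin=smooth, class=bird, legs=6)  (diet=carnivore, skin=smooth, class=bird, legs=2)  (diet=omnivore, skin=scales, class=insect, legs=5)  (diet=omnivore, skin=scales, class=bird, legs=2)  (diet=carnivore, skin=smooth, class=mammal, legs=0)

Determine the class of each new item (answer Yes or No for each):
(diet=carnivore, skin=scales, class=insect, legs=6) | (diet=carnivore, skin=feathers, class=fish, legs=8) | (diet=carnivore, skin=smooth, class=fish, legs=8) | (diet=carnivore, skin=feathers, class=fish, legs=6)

No, Yes, Yes, Yes

Every 'Yes' example satisfies: class is fish. None of the 'No' examples do.
(diet=carnivore, skin=scales, class=insect, legs=6): class is insect, does not fit → No.
(diet=carnivore, skin=feathers, class=fish, legs=8): class is fish, satisfies this → Yes.
(diet=carnivore, skin=smooth, class=fish, legs=8): class is fish, satisfies this → Yes.
(diet=carnivore, skin=feathers, class=fish, legs=6): class is fish, satisfies this → Yes.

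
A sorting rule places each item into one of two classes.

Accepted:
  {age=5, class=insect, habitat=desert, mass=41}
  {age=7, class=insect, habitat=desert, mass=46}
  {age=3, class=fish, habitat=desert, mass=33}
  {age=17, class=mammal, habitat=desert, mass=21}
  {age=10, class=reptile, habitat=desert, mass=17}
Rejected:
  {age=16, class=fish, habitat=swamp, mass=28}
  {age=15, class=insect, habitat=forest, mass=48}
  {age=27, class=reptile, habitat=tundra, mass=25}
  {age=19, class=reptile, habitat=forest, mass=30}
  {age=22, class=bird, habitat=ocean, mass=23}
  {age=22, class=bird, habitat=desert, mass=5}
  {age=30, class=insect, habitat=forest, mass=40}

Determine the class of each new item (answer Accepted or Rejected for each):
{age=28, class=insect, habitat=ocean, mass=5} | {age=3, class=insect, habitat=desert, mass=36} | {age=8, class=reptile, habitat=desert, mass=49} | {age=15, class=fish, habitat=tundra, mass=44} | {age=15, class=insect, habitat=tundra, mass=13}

One predicate separates the groups cleanly: habitat is desert AND age ≤ 17.
{age=28, class=insect, habitat=ocean, mass=5} → habitat is ocean, age = 28 → Rejected. {age=3, class=insect, habitat=desert, mass=36} → habitat is desert, age = 3 → Accepted. {age=8, class=reptile, habitat=desert, mass=49} → habitat is desert, age = 8 → Accepted. {age=15, class=fish, habitat=tundra, mass=44} → habitat is tundra, age = 15 → Rejected. {age=15, class=insect, habitat=tundra, mass=13} → habitat is tundra, age = 15 → Rejected.

Rejected, Accepted, Accepted, Rejected, Rejected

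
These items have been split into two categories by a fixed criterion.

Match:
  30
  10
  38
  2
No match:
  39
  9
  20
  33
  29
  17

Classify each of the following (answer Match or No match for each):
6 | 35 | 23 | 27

One predicate separates the groups cleanly: ≡ 2 (mod 4).
6 → 6 mod 4 = 2 → Match.
35 → 35 mod 4 = 3 → No match.
23 → 23 mod 4 = 3 → No match.
27 → 27 mod 4 = 3 → No match.

Match, No match, No match, No match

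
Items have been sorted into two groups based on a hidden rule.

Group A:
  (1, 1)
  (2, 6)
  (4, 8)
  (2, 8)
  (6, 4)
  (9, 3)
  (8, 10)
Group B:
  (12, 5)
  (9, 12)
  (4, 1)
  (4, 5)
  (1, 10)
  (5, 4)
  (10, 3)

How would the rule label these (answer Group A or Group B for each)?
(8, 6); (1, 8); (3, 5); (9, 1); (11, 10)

All 'Group A' examples share one property — sum is even — and every 'Group B' example lacks it.

Group A, Group B, Group A, Group A, Group B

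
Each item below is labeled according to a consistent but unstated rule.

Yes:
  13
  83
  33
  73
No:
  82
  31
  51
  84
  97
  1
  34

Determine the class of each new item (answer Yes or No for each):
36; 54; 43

All 'Yes' examples share one property — ends in digit 3 — and every 'No' example lacks it.
36 — last digit 6, hence No. 54 — last digit 4, hence No. 43 — last digit 3, hence Yes.

No, No, Yes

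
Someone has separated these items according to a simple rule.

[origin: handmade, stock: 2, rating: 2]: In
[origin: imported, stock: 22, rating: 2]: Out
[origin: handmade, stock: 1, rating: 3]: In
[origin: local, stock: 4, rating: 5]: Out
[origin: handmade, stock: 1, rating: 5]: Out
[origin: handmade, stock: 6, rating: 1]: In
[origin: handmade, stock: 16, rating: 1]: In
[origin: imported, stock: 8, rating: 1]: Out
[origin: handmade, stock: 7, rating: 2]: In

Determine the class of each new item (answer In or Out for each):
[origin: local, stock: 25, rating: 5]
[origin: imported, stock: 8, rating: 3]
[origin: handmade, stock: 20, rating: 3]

A rule that fits every label: origin is handmade AND rating ≤ 3 — true of each 'In' example, false of each 'Out' one.
[origin: local, stock: 25, rating: 5]: Out (origin is local, rating = 5). [origin: imported, stock: 8, rating: 3]: Out (origin is imported, rating = 3). [origin: handmade, stock: 20, rating: 3]: In (origin is handmade, rating = 3).

Out, Out, In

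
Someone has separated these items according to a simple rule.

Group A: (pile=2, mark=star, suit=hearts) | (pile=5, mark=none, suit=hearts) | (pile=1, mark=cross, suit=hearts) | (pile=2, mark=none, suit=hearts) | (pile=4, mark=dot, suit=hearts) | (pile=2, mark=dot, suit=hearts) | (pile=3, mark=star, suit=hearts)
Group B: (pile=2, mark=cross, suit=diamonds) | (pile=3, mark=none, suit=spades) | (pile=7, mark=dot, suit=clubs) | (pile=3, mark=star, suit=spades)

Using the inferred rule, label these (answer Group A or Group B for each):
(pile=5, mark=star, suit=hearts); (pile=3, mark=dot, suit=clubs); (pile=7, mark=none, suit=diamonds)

Comparing the two groups points to one rule — suit is hearts.

Group A, Group B, Group B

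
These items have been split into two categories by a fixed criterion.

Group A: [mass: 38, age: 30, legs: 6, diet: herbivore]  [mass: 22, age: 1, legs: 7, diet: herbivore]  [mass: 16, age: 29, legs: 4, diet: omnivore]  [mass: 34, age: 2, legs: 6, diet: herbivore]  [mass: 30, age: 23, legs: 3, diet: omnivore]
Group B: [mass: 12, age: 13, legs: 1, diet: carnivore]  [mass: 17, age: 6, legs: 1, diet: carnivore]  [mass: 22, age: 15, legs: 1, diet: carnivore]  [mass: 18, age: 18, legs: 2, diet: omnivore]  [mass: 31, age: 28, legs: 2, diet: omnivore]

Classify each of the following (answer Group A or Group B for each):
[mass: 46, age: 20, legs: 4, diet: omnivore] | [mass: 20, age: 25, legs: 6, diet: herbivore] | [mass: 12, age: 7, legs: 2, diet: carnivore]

Group A, Group A, Group B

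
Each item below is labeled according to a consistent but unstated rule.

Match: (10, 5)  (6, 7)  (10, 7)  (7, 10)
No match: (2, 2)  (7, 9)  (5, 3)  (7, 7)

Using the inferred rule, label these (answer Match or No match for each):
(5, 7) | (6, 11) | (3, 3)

No match, Match, No match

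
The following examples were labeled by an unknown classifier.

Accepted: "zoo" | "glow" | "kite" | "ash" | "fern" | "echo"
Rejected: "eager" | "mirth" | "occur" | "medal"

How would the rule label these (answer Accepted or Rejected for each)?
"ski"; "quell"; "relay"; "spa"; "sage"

Accepted, Rejected, Rejected, Accepted, Accepted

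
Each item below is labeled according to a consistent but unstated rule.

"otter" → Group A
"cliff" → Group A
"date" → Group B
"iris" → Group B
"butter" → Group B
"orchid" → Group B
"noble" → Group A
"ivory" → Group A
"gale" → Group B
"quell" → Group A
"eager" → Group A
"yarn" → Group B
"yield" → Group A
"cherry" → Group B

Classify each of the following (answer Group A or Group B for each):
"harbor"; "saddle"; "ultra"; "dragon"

Group B, Group B, Group A, Group B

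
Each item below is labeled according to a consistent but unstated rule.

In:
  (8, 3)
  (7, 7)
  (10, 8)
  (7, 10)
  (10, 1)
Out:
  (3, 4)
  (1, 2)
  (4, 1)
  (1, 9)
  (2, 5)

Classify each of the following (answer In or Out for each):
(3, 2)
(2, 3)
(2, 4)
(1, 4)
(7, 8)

Out, Out, Out, Out, In

The pattern is that an item is 'In' exactly when: sum ≥ 11.
(3, 2): 3+2 = 5 — doesn't qualify, so Out.
(2, 3): 2+3 = 5 — doesn't qualify, so Out.
(2, 4): 2+4 = 6 — doesn't qualify, so Out.
(1, 4): 1+4 = 5 — doesn't qualify, so Out.
(7, 8): 7+8 = 15 — fits, so In.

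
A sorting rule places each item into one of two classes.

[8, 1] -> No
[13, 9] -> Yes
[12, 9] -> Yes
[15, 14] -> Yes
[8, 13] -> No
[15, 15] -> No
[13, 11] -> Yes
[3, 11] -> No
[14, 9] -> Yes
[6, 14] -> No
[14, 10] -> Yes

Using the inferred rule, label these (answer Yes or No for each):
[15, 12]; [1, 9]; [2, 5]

Yes, No, No

'Yes' ⟺ first > second AND sum ≥ 14.
[15, 12]: 15 > 12, 15+12 = 27 — passes, so Yes. [1, 9]: 1 < 9, 1+9 = 10 — doesn't match, so No. [2, 5]: 2 < 5, 2+5 = 7 — doesn't match, so No.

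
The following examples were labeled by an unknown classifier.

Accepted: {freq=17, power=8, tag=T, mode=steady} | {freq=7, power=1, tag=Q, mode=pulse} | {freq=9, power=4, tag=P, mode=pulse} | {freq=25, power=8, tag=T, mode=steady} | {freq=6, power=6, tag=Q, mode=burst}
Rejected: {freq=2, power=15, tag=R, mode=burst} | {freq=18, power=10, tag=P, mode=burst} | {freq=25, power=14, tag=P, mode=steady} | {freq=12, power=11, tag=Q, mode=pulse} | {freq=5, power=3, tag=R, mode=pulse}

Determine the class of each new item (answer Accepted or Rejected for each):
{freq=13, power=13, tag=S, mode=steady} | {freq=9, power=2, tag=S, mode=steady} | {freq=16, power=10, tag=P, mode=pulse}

Rejected, Accepted, Rejected

The distinguishing property — freq ≥ 6 AND power ≤ 8 — holds for all the 'Accepted' cases and none of the 'Rejected' cases.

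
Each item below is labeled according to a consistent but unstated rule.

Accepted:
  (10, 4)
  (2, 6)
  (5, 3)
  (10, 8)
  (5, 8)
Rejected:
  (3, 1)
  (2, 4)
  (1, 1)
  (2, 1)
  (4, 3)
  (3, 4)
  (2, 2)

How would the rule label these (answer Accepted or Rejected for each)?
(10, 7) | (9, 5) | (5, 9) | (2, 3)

Accepted, Accepted, Accepted, Rejected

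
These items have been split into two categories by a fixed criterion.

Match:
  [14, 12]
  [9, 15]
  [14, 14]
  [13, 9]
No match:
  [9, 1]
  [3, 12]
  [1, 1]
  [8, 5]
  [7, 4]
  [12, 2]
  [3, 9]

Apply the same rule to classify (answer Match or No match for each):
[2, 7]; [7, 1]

Every 'Match' example satisfies: sum ≥ 22. None of the 'No match' examples do.
[2, 7]: 2+7 = 9 — lacks this property, so No match.
[7, 1]: 7+1 = 8 — lacks this property, so No match.

No match, No match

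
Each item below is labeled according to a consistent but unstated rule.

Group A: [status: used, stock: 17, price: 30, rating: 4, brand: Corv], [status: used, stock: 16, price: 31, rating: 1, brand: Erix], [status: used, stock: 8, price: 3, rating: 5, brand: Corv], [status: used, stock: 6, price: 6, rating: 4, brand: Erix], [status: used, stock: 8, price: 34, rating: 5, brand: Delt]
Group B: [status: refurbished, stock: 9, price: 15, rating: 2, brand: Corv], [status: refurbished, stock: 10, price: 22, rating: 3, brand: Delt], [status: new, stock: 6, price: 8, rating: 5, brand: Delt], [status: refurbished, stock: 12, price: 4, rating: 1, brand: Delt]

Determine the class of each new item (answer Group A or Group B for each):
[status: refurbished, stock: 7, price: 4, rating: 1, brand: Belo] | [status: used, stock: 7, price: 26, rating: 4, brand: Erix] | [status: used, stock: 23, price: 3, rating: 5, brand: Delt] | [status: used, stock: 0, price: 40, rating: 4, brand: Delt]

Every 'Group A' example satisfies: status is used. None of the 'Group B' examples do.
[status: refurbished, stock: 7, price: 4, rating: 1, brand: Belo] — status is refurbished, hence Group B.
[status: used, stock: 7, price: 26, rating: 4, brand: Erix] — status is used, hence Group A.
[status: used, stock: 23, price: 3, rating: 5, brand: Delt] — status is used, hence Group A.
[status: used, stock: 0, price: 40, rating: 4, brand: Delt] — status is used, hence Group A.

Group B, Group A, Group A, Group A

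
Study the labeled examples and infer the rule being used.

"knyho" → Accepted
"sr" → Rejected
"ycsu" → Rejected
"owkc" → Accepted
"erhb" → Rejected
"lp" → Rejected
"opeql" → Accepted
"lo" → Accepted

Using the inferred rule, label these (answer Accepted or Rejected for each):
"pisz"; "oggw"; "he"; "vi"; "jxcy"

Rule: contains 'o'. This holds for each 'Accepted' example and fails for each 'Rejected' one.
"pisz": no 'o' — doesn't match, so Rejected. "oggw": has 'o' — passes, so Accepted. "he": no 'o' — doesn't match, so Rejected. "vi": no 'o' — doesn't match, so Rejected. "jxcy": no 'o' — doesn't match, so Rejected.

Rejected, Accepted, Rejected, Rejected, Rejected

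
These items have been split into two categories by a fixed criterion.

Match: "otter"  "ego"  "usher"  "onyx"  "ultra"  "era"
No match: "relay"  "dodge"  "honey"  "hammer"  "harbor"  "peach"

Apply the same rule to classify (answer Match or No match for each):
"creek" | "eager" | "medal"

The classifier is using: starts with a vowel.
No match: "creek", since starts with 'c'. Match: "eager", since starts with 'e'. No match: "medal", since starts with 'm'.

No match, Match, No match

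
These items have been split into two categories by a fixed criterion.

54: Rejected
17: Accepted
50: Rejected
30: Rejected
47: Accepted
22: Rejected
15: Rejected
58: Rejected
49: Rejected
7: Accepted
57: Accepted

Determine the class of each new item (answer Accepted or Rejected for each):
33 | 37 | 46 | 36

The simplest hypothesis consistent with all the labels is: ends in digit 7.
33 — last digit 3, hence Rejected. 37 — last digit 7, hence Accepted. 46 — last digit 6, hence Rejected. 36 — last digit 6, hence Rejected.

Rejected, Accepted, Rejected, Rejected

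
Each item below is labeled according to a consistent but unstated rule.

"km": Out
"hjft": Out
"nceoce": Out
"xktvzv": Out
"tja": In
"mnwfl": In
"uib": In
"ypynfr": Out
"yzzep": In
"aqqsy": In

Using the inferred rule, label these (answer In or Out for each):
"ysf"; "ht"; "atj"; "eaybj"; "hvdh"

Comparing the two groups points to one rule — odd length.
"ysf": length 3 — passes, so In.
"ht": length 2 — doesn't qualify, so Out.
"atj": length 3 — passes, so In.
"eaybj": length 5 — passes, so In.
"hvdh": length 4 — doesn't qualify, so Out.

In, Out, In, In, Out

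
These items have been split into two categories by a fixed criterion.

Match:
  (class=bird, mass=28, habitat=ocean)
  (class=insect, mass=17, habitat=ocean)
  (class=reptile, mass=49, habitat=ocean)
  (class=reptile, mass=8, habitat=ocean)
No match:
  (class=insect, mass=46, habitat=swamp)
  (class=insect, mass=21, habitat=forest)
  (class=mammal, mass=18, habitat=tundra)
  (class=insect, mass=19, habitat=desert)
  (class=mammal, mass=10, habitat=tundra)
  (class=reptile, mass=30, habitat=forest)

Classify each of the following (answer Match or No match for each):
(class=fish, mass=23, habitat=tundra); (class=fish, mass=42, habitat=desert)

One predicate separates the groups cleanly: habitat is ocean.
(class=fish, mass=23, habitat=tundra): habitat is tundra — does not fit, so No match. (class=fish, mass=42, habitat=desert): habitat is desert — does not fit, so No match.

No match, No match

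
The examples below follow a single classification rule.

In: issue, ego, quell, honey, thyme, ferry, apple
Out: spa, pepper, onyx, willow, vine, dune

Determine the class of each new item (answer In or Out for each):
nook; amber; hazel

Out, In, In

Every 'In' example satisfies: odd length AND contains 'e'. None of the 'Out' examples do.
nook: Out (length 4, no 'e').
amber: In (length 5, has 'e').
hazel: In (length 5, has 'e').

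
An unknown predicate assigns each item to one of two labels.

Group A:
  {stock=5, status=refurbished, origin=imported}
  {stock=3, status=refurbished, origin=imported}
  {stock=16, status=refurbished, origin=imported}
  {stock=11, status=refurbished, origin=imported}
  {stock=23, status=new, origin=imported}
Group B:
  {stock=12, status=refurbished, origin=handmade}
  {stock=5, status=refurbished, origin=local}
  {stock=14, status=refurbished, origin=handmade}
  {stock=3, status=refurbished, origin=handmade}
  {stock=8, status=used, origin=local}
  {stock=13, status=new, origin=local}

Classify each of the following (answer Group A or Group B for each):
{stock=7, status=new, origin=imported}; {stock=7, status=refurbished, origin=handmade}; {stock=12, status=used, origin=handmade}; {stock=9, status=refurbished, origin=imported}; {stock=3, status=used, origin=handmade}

All 'Group A' examples share one property — origin is imported — and every 'Group B' example lacks it.
Group A: {stock=7, status=new, origin=imported}, since origin is imported.
Group B: {stock=7, status=refurbished, origin=handmade}, since origin is handmade.
Group B: {stock=12, status=used, origin=handmade}, since origin is handmade.
Group A: {stock=9, status=refurbished, origin=imported}, since origin is imported.
Group B: {stock=3, status=used, origin=handmade}, since origin is handmade.

Group A, Group B, Group B, Group A, Group B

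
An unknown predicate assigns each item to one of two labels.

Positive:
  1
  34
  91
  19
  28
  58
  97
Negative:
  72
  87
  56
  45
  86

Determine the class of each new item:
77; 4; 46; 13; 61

Negative, Positive, Positive, Positive, Positive

Rule: ≡ 1 (mod 3). This holds for each 'Positive' example and fails for each 'Negative' one.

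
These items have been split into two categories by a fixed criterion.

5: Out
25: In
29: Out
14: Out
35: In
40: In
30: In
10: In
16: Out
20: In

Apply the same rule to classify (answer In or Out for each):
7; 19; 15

A rule that fits every label: multiple of 5 AND at least 10 — true of each 'In' example, false of each 'Out' one.

Out, Out, In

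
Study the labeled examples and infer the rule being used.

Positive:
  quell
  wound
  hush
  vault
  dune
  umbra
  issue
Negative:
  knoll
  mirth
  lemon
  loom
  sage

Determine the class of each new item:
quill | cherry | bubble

Positive, Negative, Positive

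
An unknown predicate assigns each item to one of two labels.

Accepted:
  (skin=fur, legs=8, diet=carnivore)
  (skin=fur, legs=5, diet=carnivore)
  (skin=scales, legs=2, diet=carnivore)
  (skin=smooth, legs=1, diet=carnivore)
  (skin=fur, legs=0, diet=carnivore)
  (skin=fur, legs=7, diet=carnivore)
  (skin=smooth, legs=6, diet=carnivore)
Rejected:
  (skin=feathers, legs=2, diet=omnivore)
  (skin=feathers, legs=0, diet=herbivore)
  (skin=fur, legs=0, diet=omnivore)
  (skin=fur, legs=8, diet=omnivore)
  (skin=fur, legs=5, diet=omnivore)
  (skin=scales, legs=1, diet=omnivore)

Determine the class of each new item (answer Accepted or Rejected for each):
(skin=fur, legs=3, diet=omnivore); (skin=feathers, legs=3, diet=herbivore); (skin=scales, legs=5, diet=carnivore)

Comparing the two groups points to one rule — diet is carnivore.
(skin=fur, legs=3, diet=omnivore) → diet is omnivore → Rejected. (skin=feathers, legs=3, diet=herbivore) → diet is herbivore → Rejected. (skin=scales, legs=5, diet=carnivore) → diet is carnivore → Accepted.

Rejected, Rejected, Accepted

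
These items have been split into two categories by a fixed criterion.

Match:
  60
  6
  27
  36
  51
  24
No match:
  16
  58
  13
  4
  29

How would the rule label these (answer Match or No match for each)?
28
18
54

No match, Match, Match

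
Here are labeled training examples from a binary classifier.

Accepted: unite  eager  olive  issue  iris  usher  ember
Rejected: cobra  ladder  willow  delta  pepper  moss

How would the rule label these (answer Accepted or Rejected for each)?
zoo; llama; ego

Rejected, Rejected, Accepted

The rule appears to be: starts with a vowel.
zoo: Rejected (starts with 'z'). llama: Rejected (starts with 'l'). ego: Accepted (starts with 'e').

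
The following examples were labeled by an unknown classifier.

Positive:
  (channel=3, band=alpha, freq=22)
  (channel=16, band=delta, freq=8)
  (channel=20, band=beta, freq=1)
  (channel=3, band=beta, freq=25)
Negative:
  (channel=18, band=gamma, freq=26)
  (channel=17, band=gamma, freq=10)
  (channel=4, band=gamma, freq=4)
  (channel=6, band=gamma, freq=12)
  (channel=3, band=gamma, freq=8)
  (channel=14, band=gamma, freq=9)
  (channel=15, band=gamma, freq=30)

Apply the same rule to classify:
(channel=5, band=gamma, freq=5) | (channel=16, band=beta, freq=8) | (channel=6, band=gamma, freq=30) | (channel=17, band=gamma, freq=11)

Negative, Positive, Negative, Negative

Every 'Positive' example satisfies: band is not gamma. None of the 'Negative' examples do.
(channel=5, band=gamma, freq=5): band is gamma — does not satisfy this, so Negative.
(channel=16, band=beta, freq=8): band is beta — satisfies this, so Positive.
(channel=6, band=gamma, freq=30): band is gamma — does not satisfy this, so Negative.
(channel=17, band=gamma, freq=11): band is gamma — does not satisfy this, so Negative.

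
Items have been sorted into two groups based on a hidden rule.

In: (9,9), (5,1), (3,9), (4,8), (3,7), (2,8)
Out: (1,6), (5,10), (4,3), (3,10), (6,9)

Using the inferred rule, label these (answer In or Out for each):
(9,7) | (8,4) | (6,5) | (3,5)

In, In, Out, In

All 'In' examples share one property — sum is even — and every 'Out' example lacks it.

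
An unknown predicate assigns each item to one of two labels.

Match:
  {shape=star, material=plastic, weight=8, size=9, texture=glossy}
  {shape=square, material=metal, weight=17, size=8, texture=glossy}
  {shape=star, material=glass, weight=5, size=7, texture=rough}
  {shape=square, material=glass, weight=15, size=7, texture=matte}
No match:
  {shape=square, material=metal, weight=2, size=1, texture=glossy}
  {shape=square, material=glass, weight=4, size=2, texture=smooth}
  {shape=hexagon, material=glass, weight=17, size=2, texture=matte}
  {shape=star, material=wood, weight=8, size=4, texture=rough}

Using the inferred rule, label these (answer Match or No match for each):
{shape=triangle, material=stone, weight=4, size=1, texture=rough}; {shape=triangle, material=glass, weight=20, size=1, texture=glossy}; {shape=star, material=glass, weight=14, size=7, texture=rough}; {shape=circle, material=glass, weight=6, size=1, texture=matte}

Every 'Match' example satisfies: size ≥ 7. None of the 'No match' examples do.
{shape=triangle, material=stone, weight=4, size=1, texture=rough}: size = 1, does not fit → No match. {shape=triangle, material=glass, weight=20, size=1, texture=glossy}: size = 1, does not fit → No match. {shape=star, material=glass, weight=14, size=7, texture=rough}: size = 7, matches → Match. {shape=circle, material=glass, weight=6, size=1, texture=matte}: size = 1, does not fit → No match.

No match, No match, Match, No match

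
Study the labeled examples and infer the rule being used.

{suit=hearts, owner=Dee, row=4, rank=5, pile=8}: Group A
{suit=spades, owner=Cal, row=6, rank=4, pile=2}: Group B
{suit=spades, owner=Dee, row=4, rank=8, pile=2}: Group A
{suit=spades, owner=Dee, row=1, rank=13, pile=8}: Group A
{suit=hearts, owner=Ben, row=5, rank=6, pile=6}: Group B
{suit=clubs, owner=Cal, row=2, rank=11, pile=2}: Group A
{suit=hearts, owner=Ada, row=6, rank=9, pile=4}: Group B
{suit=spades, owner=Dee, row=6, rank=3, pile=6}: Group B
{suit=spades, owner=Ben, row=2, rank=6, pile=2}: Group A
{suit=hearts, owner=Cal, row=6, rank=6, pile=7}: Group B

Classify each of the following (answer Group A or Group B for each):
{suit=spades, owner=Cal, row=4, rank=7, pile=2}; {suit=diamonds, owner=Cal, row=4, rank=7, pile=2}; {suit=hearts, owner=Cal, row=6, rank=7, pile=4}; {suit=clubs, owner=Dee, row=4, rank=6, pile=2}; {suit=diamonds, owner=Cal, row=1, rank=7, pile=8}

A rule that fits every label: row ≤ 4 — true of each 'Group A' example, false of each 'Group B' one.
{suit=spades, owner=Cal, row=4, rank=7, pile=2} — row = 4, hence Group A. {suit=diamonds, owner=Cal, row=4, rank=7, pile=2} — row = 4, hence Group A. {suit=hearts, owner=Cal, row=6, rank=7, pile=4} — row = 6, hence Group B. {suit=clubs, owner=Dee, row=4, rank=6, pile=2} — row = 4, hence Group A. {suit=diamonds, owner=Cal, row=1, rank=7, pile=8} — row = 1, hence Group A.

Group A, Group A, Group B, Group A, Group A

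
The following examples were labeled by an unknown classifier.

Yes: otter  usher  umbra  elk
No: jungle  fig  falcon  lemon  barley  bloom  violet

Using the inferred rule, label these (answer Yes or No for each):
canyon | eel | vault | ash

Looking at the examples, the only property every 'Yes' case has and every 'No' case lacks is: starts with a vowel.

No, Yes, No, Yes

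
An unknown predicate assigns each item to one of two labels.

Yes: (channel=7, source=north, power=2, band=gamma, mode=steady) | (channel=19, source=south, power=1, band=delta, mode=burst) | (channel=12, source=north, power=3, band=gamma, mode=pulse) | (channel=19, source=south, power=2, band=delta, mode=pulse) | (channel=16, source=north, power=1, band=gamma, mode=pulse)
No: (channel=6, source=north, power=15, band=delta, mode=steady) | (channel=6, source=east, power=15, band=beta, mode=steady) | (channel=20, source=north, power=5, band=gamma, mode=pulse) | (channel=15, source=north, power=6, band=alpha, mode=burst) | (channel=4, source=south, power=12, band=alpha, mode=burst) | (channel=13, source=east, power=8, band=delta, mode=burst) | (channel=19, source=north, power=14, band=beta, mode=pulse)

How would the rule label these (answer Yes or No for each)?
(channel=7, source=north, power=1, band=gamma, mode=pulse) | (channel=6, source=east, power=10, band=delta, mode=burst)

One predicate separates the groups cleanly: power ≤ 3.
Yes: (channel=7, source=north, power=1, band=gamma, mode=pulse), since power = 1.
No: (channel=6, source=east, power=10, band=delta, mode=burst), since power = 10.

Yes, No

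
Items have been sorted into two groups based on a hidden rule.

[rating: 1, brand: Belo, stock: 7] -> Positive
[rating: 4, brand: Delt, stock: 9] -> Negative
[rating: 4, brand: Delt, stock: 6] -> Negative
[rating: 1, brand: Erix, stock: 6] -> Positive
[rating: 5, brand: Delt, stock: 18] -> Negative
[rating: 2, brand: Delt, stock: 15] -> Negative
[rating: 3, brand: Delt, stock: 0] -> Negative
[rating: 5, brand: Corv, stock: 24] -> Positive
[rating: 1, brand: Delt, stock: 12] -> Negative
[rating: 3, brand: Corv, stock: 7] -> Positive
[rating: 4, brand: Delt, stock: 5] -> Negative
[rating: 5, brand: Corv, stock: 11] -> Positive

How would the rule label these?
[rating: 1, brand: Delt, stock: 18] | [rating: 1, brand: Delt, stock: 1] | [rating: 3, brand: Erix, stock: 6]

Rule: brand is not Delt. This holds for each 'Positive' example and fails for each 'Negative' one.
[rating: 1, brand: Delt, stock: 18] — brand is Delt, hence Negative.
[rating: 1, brand: Delt, stock: 1] — brand is Delt, hence Negative.
[rating: 3, brand: Erix, stock: 6] — brand is Erix, hence Positive.

Negative, Negative, Positive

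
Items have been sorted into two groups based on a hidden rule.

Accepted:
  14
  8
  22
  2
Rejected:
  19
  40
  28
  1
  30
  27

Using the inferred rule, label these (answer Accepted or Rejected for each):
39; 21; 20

Rule: even AND at most 22. This holds for each 'Accepted' example and fails for each 'Rejected' one.

Rejected, Rejected, Accepted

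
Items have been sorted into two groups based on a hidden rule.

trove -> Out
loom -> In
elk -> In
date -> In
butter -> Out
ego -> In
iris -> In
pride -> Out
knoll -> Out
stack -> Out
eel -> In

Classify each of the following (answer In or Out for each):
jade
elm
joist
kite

One predicate separates the groups cleanly: length ≤ 4.
jade: In (length 4). elm: In (length 3). joist: Out (length 5). kite: In (length 4).

In, In, Out, In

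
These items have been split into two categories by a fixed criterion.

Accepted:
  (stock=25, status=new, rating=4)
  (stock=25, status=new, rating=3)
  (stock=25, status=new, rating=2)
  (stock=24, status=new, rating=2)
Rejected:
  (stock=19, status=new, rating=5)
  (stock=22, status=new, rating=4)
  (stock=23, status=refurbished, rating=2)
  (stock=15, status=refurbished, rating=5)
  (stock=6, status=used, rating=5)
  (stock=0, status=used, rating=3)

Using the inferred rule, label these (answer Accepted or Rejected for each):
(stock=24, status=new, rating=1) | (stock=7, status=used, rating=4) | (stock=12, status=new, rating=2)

A rule that fits every label: stock ≥ 24 — true of each 'Accepted' example, false of each 'Rejected' one.

Accepted, Rejected, Rejected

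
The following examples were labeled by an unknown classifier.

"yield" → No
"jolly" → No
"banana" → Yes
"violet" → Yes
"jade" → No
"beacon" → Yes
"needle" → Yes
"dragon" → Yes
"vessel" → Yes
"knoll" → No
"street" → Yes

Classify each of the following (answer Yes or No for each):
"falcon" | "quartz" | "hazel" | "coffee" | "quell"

The simplest hypothesis consistent with all the labels is: length 6.
"falcon": length 6 — satisfies this, so Yes.
"quartz": length 6 — satisfies this, so Yes.
"hazel": length 5 — fails the rule, so No.
"coffee": length 6 — satisfies this, so Yes.
"quell": length 5 — fails the rule, so No.

Yes, Yes, No, Yes, No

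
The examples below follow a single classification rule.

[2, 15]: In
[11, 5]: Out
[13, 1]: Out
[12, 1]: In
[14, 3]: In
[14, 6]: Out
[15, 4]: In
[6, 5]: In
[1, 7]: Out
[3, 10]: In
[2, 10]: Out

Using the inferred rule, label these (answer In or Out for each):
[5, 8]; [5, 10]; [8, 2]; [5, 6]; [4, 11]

The simplest hypothesis consistent with all the labels is: sum is odd.

In, In, Out, In, In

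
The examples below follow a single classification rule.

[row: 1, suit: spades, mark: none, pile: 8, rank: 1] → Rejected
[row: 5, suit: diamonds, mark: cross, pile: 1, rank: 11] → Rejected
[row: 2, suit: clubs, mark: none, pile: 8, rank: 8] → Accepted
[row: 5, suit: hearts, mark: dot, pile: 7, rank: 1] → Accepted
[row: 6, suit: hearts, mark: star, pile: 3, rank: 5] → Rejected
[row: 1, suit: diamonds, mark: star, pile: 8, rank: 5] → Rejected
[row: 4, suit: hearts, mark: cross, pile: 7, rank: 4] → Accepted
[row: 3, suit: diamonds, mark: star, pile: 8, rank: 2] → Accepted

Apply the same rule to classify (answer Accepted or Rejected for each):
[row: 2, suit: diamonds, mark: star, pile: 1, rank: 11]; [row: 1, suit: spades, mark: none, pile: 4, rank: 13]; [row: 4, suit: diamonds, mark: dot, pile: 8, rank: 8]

The common property of the 'Accepted' items is: pile ≥ 7 AND row ≥ 2. No 'Rejected' item has it.

Rejected, Rejected, Accepted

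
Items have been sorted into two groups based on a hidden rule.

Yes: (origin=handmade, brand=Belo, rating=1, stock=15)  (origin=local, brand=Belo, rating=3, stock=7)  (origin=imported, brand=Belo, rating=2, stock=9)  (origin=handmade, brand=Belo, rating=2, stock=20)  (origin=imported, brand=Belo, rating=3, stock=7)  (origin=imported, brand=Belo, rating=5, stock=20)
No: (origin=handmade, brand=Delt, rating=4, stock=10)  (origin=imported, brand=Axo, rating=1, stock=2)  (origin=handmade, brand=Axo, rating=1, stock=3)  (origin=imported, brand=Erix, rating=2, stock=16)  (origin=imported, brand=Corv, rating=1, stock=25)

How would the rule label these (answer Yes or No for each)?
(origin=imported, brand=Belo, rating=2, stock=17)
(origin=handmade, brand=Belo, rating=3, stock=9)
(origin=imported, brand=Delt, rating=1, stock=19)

Yes, Yes, No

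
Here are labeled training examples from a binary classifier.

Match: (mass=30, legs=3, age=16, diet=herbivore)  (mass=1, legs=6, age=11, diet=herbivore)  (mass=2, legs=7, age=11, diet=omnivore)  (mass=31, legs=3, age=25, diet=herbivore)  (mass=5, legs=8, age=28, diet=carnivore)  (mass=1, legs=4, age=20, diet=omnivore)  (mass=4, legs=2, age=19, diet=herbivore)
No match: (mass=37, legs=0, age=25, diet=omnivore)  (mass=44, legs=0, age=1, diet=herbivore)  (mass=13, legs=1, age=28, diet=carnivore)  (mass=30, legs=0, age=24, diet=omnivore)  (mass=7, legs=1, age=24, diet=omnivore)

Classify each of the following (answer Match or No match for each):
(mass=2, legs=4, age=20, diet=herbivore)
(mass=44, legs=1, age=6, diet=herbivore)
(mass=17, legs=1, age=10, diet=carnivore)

Match, No match, No match

All 'Match' examples share one property — legs ≥ 2 — and every 'No match' example lacks it.
Match: (mass=2, legs=4, age=20, diet=herbivore), since legs = 4.
No match: (mass=44, legs=1, age=6, diet=herbivore), since legs = 1.
No match: (mass=17, legs=1, age=10, diet=carnivore), since legs = 1.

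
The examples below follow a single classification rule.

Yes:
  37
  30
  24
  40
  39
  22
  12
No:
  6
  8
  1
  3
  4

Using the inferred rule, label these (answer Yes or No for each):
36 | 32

Yes, Yes

The classifier is using: at least 12.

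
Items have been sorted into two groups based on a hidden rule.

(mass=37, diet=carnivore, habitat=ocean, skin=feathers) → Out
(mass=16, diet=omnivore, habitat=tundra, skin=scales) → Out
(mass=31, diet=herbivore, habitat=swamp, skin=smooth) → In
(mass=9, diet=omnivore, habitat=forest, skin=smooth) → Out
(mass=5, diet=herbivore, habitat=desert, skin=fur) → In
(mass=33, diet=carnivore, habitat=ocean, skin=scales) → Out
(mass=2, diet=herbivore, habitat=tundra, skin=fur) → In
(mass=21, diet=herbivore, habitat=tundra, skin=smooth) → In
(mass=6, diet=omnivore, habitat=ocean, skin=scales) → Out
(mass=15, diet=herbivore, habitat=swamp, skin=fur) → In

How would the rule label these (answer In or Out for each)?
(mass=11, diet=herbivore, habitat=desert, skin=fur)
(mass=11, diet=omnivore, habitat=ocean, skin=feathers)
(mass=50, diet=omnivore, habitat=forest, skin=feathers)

In, Out, Out

The simplest hypothesis consistent with all the labels is: diet is herbivore.
In: (mass=11, diet=herbivore, habitat=desert, skin=fur), since diet is herbivore. Out: (mass=11, diet=omnivore, habitat=ocean, skin=feathers), since diet is omnivore. Out: (mass=50, diet=omnivore, habitat=forest, skin=feathers), since diet is omnivore.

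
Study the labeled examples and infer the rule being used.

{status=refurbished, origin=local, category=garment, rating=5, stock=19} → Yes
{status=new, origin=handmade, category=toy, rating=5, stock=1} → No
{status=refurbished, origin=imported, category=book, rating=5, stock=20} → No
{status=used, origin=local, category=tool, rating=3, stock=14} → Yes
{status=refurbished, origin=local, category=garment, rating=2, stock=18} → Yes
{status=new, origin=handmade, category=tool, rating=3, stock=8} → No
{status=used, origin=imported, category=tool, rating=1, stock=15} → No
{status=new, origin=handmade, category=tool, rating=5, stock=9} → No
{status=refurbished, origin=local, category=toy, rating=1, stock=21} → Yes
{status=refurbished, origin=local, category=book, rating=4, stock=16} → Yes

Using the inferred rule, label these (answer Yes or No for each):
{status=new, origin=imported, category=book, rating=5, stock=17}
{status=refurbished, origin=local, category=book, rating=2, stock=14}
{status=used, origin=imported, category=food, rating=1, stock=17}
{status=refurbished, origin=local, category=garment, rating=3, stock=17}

No, Yes, No, Yes

Rule: origin is local. This holds for each 'Yes' example and fails for each 'No' one.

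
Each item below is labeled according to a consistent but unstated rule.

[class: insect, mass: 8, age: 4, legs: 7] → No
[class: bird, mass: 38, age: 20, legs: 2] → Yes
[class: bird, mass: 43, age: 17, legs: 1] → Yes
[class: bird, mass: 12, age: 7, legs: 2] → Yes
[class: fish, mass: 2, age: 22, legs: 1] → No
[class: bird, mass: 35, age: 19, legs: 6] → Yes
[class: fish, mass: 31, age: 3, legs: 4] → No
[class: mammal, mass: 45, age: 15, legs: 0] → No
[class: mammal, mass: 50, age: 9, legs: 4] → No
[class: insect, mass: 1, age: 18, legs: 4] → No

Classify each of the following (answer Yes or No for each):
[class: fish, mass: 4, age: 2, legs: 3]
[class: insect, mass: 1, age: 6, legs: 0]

One predicate separates the groups cleanly: class is bird.
[class: fish, mass: 4, age: 2, legs: 3]: class is fish, does not fit → No. [class: insect, mass: 1, age: 6, legs: 0]: class is insect, does not fit → No.

No, No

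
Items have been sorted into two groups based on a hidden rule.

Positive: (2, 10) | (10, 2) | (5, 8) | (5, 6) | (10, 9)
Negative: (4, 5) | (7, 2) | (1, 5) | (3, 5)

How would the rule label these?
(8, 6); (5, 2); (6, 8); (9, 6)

Rule: sum ≥ 11. This holds for each 'Positive' example and fails for each 'Negative' one.
(8, 6): 8+6 = 14, meets the rule → Positive.
(5, 2): 5+2 = 7, lacks this property → Negative.
(6, 8): 6+8 = 14, meets the rule → Positive.
(9, 6): 9+6 = 15, meets the rule → Positive.

Positive, Negative, Positive, Positive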